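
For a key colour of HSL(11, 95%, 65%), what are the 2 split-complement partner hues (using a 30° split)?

Split-complementary hues sit 30° either side of the complement.
Complement of 11 deg: 11 + 180 = 191°
191 − 30 = 161°
191 + 30 = 221°

161° and 221°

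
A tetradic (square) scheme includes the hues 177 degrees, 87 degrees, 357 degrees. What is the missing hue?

267°

A square tetradic scheme places four hues every 90°.
The full set through 87° is {87°, 177°, 267°, 357°}.
Given {87°, 177°, 357°}, the missing hue is 267°.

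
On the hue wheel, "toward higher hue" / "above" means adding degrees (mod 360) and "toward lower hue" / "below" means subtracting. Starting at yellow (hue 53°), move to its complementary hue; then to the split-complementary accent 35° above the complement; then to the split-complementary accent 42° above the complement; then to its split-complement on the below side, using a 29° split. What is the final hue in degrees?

+180° (complement): 53 + 180 = 233°
+215° (split-comp 35° ↑): 233 + 215 = 448 → 448 − 360 = 88°
+222° (split-comp 42° ↑): 88 + 222 = 310°
+151° (split-comp 29° ↓): 310 + 151 = 461 → 461 − 360 = 101°

101°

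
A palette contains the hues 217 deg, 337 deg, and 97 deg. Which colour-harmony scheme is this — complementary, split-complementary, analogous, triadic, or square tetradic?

Sort the hues: 97°, 217°, 337°.
Successive gaps around the wheel: 120°, 120°, 120°.
Three hues equally spaced 120° apart form a triad.

triadic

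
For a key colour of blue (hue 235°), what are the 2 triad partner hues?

355° and 115°

A triad places three hues 120° apart.
235 + 120 = 355°
235 + 240 = 475 → 475 − 360 = 115°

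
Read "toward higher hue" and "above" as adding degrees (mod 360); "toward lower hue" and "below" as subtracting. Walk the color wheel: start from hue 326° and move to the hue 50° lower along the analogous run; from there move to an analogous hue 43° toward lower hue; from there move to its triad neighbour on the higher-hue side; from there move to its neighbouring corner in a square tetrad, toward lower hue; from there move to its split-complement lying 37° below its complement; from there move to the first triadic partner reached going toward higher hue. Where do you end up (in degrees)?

166°

analog 50° ↓ −50°: 326 − 50 = 276°
analog 43° ↓ −43°: 276 − 43 = 233°
triadic ↑ +120°: 233 + 120 = 353°
square ↓ −90°: 353 − 90 = 263°
split-comp 37° ↓ +143°: 263 + 143 = 406 → 406 − 360 = 46°
triadic ↑ +120°: 46 + 120 = 166°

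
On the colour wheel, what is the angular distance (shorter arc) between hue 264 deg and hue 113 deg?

151°

|264 − 113| = 151.
151 ≤ 180, so the shorter arc is 151°.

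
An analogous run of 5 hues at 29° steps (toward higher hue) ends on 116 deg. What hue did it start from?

4 steps of 29° (toward higher hue) give a net shift of +116°.
Start = end − shift: 116 − 116 = 0°

0°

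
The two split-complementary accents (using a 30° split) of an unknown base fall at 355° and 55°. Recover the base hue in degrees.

205°

The accents sit 30° either side of the complement, so the complement is their short-arc midpoint on the wheel.
Short-arc midpoint of 355° and 55°: 25°.
Base is 180° from the complement: 25 − 180 = -155 → -155 + 360 = 205°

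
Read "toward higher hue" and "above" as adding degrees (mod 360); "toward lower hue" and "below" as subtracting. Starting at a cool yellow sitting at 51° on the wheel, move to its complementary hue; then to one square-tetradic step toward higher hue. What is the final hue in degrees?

51 + 180 = 231°   (complement)
231 + 90 = 321°   (square ↑)

321°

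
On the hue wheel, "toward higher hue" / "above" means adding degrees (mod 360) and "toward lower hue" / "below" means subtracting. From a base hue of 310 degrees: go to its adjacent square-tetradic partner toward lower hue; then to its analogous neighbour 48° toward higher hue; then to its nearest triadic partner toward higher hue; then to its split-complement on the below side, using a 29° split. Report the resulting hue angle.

179°

−90° (square ↓): 310 − 90 = 220°
+48° (analog 48° ↑): 220 + 48 = 268°
+120° (triadic ↑): 268 + 120 = 388 → 388 − 360 = 28°
+151° (split-comp 29° ↓): 28 + 151 = 179°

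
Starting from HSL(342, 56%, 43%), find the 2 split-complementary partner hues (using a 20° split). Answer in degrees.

142° and 182°

Complement of 342°: 342 + 180 = 522 → 522 − 360 = 162°
162 − 20 = 142°
162 + 20 = 182°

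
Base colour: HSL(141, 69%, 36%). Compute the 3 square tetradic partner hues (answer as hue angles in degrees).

231°, 321°, and 51°

141 + 90 = 231°
141 + 180 = 321°
141 + 270 = 411 → 411 − 360 = 51°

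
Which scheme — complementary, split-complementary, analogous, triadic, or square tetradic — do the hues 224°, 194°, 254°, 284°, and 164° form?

Sort the hues: 164°, 194°, 224°, 254°, 284°.
Successive gaps around the wheel: 30°, 30°, 30°, 30°, 240°.
A run of hues at equal small steps (30°) with one large closing gap is an analogous group.

analogous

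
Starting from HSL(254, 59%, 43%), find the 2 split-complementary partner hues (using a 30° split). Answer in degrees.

Complement of 254°: 254 + 180 = 434 → 434 − 360 = 74°
74 − 30 = 44°
74 + 30 = 104°

44° and 104°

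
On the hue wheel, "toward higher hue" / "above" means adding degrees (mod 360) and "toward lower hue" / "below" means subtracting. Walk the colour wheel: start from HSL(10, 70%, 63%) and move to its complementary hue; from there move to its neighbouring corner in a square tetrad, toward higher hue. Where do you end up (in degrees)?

280°

10 + 180 = 190°   (complement)
190 + 90 = 280°   (square ↑)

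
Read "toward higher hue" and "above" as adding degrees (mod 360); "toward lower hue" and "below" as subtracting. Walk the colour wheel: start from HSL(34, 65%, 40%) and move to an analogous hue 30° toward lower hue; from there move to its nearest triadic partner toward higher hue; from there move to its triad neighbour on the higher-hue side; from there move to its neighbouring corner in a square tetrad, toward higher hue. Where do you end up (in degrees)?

−30° (analog 30° ↓): 34 − 30 = 4°
+120° (triadic ↑): 4 + 120 = 124°
+120° (triadic ↑): 124 + 120 = 244°
+90° (square ↑): 244 + 90 = 334°

334°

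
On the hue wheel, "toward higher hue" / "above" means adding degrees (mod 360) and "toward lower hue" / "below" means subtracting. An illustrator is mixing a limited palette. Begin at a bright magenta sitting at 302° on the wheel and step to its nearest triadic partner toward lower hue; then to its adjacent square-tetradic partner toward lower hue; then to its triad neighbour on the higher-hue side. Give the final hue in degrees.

212°

−120° (triadic ↓): 302 − 120 = 182°
−90° (square ↓): 182 − 90 = 92°
+120° (triadic ↑): 92 + 120 = 212°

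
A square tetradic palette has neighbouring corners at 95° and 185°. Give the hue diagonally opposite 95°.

275°

A square tetradic scheme places four hues 90° apart; opposite corners are 180° apart.
95 + 180 = 275°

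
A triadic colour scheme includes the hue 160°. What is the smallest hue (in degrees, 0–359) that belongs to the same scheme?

A triad places three hues 120° apart.
The full set through 160° is {40°, 160°, 280°}.

40°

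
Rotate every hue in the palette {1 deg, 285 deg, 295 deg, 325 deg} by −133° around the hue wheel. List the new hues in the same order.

228°, 152°, 162°, 192°

1 − 133 = -132 → -132 + 360 = 228°
285 − 133 = 152°
295 − 133 = 162°
325 − 133 = 192°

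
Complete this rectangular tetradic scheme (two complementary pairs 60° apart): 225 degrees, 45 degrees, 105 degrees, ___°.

285°

A rectangular tetradic uses two complementary pairs 60° apart: offsets 0°, 60°, 180°, 240°.
Among {45°, 105°, 225°}, 225° and 45° are a 180° pair.
The remaining hue 105° needs its own complement: 105 + 180 = 285°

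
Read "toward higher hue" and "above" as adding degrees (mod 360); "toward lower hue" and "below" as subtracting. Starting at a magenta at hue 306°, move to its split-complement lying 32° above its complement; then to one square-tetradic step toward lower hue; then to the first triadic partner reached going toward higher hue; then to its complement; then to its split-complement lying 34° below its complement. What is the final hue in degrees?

154°

split-comp 32° ↑ +212°: 306 + 212 = 518 → 518 − 360 = 158°
square ↓ −90°: 158 − 90 = 68°
triadic ↑ +120°: 68 + 120 = 188°
complement +180°: 188 + 180 = 368 → 368 − 360 = 8°
split-comp 34° ↓ +146°: 8 + 146 = 154°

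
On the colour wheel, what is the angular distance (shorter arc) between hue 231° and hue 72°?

159°

|231 − 72| = 159.
159 ≤ 180, so the shorter arc is 159°.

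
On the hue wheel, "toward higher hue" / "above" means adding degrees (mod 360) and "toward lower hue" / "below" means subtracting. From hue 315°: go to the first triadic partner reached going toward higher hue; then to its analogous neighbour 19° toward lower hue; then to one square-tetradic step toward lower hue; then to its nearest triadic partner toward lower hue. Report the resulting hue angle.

206°

315 + 120 = 435 → 435 − 360 = 75°   (triadic ↑)
75 − 19 = 56°   (analog 19° ↓)
56 − 90 = -34 → -34 + 360 = 326°   (square ↓)
326 − 120 = 206°   (triadic ↓)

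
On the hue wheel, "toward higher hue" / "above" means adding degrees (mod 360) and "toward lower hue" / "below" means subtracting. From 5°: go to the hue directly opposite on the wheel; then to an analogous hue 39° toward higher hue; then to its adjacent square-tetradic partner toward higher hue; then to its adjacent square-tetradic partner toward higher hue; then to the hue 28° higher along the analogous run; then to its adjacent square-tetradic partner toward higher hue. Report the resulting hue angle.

162°

+180° (complement): 5 + 180 = 185°
+39° (analog 39° ↑): 185 + 39 = 224°
+90° (square ↑): 224 + 90 = 314°
+90° (square ↑): 314 + 90 = 404 → 404 − 360 = 44°
+28° (analog 28° ↑): 44 + 28 = 72°
+90° (square ↑): 72 + 90 = 162°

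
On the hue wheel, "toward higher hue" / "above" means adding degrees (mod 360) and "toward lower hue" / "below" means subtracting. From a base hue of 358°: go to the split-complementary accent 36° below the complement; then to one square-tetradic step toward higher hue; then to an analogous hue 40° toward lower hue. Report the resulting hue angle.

192°

split-comp 36° ↓ +144°: 358 + 144 = 502 → 502 − 360 = 142°
square ↑ +90°: 142 + 90 = 232°
analog 40° ↓ −40°: 232 − 40 = 192°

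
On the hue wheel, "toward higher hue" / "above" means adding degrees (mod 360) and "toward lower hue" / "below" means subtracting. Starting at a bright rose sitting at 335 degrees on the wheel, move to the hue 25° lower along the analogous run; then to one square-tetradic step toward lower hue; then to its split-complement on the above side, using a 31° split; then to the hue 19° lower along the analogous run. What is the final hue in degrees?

52°

335 − 25 = 310°   (analog 25° ↓)
310 − 90 = 220°   (square ↓)
220 + 211 = 431 → 431 − 360 = 71°   (split-comp 31° ↑)
71 − 19 = 52°   (analog 19° ↓)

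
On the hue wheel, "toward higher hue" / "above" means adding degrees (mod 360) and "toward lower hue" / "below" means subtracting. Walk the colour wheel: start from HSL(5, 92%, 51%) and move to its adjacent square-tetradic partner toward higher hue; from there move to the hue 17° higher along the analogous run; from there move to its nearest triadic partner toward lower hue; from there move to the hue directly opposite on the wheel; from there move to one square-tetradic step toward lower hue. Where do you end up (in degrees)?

82°

+90° (square ↑): 5 + 90 = 95°
+17° (analog 17° ↑): 95 + 17 = 112°
−120° (triadic ↓): 112 − 120 = -8 → -8 + 360 = 352°
+180° (complement): 352 + 180 = 532 → 532 − 360 = 172°
−90° (square ↓): 172 − 90 = 82°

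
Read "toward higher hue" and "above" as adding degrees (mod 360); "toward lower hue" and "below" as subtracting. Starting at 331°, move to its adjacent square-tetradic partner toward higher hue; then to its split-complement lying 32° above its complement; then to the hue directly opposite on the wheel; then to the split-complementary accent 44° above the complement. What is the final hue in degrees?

+90° (square ↑): 331 + 90 = 421 → 421 − 360 = 61°
+212° (split-comp 32° ↑): 61 + 212 = 273°
+180° (complement): 273 + 180 = 453 → 453 − 360 = 93°
+224° (split-comp 44° ↑): 93 + 224 = 317°

317°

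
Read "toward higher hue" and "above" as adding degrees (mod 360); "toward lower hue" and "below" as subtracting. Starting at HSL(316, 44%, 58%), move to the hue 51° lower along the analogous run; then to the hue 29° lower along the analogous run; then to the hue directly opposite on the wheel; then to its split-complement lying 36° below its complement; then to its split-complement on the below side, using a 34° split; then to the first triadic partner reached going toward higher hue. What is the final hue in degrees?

analog 51° ↓ −51°: 316 − 51 = 265°
analog 29° ↓ −29°: 265 − 29 = 236°
complement +180°: 236 + 180 = 416 → 416 − 360 = 56°
split-comp 36° ↓ +144°: 56 + 144 = 200°
split-comp 34° ↓ +146°: 200 + 146 = 346°
triadic ↑ +120°: 346 + 120 = 466 → 466 − 360 = 106°

106°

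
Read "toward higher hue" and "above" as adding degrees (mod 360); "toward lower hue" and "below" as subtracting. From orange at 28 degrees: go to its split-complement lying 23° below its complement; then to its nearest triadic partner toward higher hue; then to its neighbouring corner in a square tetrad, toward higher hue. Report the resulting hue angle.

+157° (split-comp 23° ↓): 28 + 157 = 185°
+120° (triadic ↑): 185 + 120 = 305°
+90° (square ↑): 305 + 90 = 395 → 395 − 360 = 35°

35°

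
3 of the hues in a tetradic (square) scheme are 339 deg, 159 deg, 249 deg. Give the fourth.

69°

A square tetradic scheme places four hues every 90°.
The full set through 159° is {69°, 159°, 249°, 339°}.
Given {159°, 249°, 339°}, the missing hue is 69°.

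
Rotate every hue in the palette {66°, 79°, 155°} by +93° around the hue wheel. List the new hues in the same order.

66 + 93 = 159°
79 + 93 = 172°
155 + 93 = 248°

159°, 172°, 248°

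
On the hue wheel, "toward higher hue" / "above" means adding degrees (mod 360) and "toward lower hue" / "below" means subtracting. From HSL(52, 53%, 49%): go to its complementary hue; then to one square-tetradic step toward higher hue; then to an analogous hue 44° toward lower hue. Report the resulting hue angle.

278°

complement +180°: 52 + 180 = 232°
square ↑ +90°: 232 + 90 = 322°
analog 44° ↓ −44°: 322 − 44 = 278°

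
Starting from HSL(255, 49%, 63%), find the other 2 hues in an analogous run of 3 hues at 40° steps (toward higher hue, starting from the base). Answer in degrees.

295° and 335°

Analogous hues sit every 40° along the wheel.
255 + 40 = 295°
255 + 80 = 335°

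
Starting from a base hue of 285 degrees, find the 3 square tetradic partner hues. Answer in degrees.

15°, 105° and 195°

A square tetradic scheme places four hues every 90°.
285 + 90 = 375 → 375 − 360 = 15°
285 + 180 = 465 → 465 − 360 = 105°
285 + 270 = 555 → 555 − 360 = 195°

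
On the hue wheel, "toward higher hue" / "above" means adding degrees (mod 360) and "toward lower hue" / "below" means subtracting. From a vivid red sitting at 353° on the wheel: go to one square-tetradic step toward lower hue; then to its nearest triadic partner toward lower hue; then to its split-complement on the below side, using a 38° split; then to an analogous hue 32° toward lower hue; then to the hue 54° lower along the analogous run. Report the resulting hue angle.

199°

353 − 90 = 263°   (square ↓)
263 − 120 = 143°   (triadic ↓)
143 + 142 = 285°   (split-comp 38° ↓)
285 − 32 = 253°   (analog 32° ↓)
253 − 54 = 199°   (analog 54° ↓)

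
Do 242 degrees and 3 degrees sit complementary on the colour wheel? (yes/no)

Angular distance: |242 − 3| = 239; shorter arc = 360 − 239 = 121°.
Complementary requires 180°.

no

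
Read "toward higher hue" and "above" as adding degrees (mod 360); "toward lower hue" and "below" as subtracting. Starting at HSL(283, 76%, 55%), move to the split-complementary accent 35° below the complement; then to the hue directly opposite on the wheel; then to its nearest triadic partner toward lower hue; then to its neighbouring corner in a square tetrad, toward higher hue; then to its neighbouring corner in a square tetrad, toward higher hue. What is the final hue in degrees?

308°

283 + 145 = 428 → 428 − 360 = 68°   (split-comp 35° ↓)
68 + 180 = 248°   (complement)
248 − 120 = 128°   (triadic ↓)
128 + 90 = 218°   (square ↑)
218 + 90 = 308°   (square ↑)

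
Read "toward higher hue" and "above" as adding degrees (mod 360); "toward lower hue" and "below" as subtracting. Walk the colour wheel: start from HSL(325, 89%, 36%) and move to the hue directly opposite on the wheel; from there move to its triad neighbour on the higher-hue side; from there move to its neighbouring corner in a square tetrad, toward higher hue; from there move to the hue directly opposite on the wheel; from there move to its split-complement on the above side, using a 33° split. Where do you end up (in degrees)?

complement +180°: 325 + 180 = 505 → 505 − 360 = 145°
triadic ↑ +120°: 145 + 120 = 265°
square ↑ +90°: 265 + 90 = 355°
complement +180°: 355 + 180 = 535 → 535 − 360 = 175°
split-comp 33° ↑ +213°: 175 + 213 = 388 → 388 − 360 = 28°

28°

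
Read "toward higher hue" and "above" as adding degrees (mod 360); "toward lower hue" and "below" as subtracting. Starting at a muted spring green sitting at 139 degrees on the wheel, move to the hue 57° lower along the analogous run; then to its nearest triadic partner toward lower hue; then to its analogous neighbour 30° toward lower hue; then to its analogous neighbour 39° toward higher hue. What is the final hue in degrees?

139 − 57 = 82°   (analog 57° ↓)
82 − 120 = -38 → -38 + 360 = 322°   (triadic ↓)
322 − 30 = 292°   (analog 30° ↓)
292 + 39 = 331°   (analog 39° ↑)

331°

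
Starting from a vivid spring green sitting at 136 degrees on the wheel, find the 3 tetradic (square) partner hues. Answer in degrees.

136 + 90 = 226°
136 + 180 = 316°
136 + 270 = 406 → 406 − 360 = 46°

226°, 316° and 46°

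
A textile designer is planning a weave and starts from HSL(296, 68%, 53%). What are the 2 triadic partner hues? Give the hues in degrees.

296 + 120 = 416 → 416 − 360 = 56°
296 + 240 = 536 → 536 − 360 = 176°

56° and 176°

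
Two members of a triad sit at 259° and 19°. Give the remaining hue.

A triad spaces three hues 120° apart.
The full set is {19°, 139°, 259°}.

139°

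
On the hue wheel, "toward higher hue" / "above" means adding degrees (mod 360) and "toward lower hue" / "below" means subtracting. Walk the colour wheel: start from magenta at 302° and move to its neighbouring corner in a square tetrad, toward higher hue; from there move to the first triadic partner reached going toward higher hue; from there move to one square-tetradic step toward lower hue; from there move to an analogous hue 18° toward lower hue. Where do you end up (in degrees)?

302 + 90 = 392 → 392 − 360 = 32°   (square ↑)
32 + 120 = 152°   (triadic ↑)
152 − 90 = 62°   (square ↓)
62 − 18 = 44°   (analog 18° ↓)

44°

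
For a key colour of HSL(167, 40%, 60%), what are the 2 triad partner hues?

A triad places three hues 120° apart.
167 + 120 = 287°
167 + 240 = 407 → 407 − 360 = 47°

287° and 47°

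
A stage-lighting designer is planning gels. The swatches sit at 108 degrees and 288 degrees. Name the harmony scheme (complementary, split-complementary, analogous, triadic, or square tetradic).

Sort the hues: 108°, 288°.
Successive gaps around the wheel: 180°, 180°.
Two hues 180° apart are complementary.

complementary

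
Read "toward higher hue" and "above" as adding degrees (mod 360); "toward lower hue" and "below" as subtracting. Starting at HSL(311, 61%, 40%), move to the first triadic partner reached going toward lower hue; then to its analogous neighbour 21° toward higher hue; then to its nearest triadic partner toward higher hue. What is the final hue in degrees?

311 − 120 = 191°   (triadic ↓)
191 + 21 = 212°   (analog 21° ↑)
212 + 120 = 332°   (triadic ↑)

332°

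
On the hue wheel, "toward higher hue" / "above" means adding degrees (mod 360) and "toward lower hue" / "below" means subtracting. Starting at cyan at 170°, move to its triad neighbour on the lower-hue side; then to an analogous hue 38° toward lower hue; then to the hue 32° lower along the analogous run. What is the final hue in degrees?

340°

170 − 120 = 50°   (triadic ↓)
50 − 38 = 12°   (analog 38° ↓)
12 − 32 = -20 → -20 + 360 = 340°   (analog 32° ↓)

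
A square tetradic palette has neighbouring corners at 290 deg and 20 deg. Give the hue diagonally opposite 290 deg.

110°

A square tetradic scheme places four hues 90° apart; opposite corners are 180° apart.
290 + 180 = 470 → 470 − 360 = 110°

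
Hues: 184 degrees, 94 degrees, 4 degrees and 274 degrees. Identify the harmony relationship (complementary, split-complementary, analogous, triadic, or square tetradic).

square tetradic

Sort the hues: 4°, 94°, 184°, 274°.
Successive gaps around the wheel: 90°, 90°, 90°, 90°.
Four hues every 90° form a square tetradic scheme.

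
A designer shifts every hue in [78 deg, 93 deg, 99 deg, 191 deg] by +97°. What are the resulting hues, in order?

175°, 190°, 196°, 288°

78 + 97 = 175°
93 + 97 = 190°
99 + 97 = 196°
191 + 97 = 288°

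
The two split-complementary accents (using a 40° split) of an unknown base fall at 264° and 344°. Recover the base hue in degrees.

124°

The accents sit 40° either side of the complement, so the complement is their short-arc midpoint on the wheel.
Short-arc midpoint of 264° and 344°: 304°.
Base is 180° from the complement: 304 − 180 = 124°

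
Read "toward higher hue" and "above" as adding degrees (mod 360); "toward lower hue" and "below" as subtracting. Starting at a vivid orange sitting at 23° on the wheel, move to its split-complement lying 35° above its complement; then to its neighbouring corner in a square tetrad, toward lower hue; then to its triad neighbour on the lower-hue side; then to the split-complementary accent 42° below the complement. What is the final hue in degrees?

166°

+215° (split-comp 35° ↑): 23 + 215 = 238°
−90° (square ↓): 238 − 90 = 148°
−120° (triadic ↓): 148 − 120 = 28°
+138° (split-comp 42° ↓): 28 + 138 = 166°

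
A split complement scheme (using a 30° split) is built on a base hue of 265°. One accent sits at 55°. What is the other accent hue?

Split-complementary hues sit 30° either side of the complement.
Complement of the base 265°: 265 + 180 = 445 → 445 − 360 = 85°
The given accent 55° is 30° one side of 85°; the other accent sits 30° the other side: 85 + 30 = 115°

115°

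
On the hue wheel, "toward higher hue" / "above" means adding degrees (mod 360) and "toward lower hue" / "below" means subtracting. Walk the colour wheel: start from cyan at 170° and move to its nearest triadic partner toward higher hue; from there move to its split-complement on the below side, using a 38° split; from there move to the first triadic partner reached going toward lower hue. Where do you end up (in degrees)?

312°

170 + 120 = 290°   (triadic ↑)
290 + 142 = 432 → 432 − 360 = 72°   (split-comp 38° ↓)
72 − 120 = -48 → -48 + 360 = 312°   (triadic ↓)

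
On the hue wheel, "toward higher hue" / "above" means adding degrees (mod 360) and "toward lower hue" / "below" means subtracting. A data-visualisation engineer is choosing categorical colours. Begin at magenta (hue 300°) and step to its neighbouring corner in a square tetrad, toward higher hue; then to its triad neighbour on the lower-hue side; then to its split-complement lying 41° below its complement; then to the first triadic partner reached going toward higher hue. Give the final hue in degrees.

square ↑ +90°: 300 + 90 = 390 → 390 − 360 = 30°
triadic ↓ −120°: 30 − 120 = -90 → -90 + 360 = 270°
split-comp 41° ↓ +139°: 270 + 139 = 409 → 409 − 360 = 49°
triadic ↑ +120°: 49 + 120 = 169°

169°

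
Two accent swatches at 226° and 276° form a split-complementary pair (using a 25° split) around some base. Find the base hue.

71°

The accents sit 25° either side of the complement, so the complement is their short-arc midpoint on the wheel.
Short-arc midpoint of 226° and 276°: 251°.
Base is 180° from the complement: 251 − 180 = 71°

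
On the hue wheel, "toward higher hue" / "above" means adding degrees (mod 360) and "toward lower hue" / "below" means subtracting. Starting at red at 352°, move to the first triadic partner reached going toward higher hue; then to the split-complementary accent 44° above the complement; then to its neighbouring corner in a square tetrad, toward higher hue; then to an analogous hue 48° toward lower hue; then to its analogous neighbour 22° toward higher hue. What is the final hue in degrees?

40°

352 + 120 = 472 → 472 − 360 = 112°   (triadic ↑)
112 + 224 = 336°   (split-comp 44° ↑)
336 + 90 = 426 → 426 − 360 = 66°   (square ↑)
66 − 48 = 18°   (analog 48° ↓)
18 + 22 = 40°   (analog 22° ↑)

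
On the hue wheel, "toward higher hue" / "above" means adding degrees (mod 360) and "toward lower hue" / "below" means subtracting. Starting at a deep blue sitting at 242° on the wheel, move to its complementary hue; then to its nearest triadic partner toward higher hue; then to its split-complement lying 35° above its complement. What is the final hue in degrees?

37°

242 + 180 = 422 → 422 − 360 = 62°   (complement)
62 + 120 = 182°   (triadic ↑)
182 + 215 = 397 → 397 − 360 = 37°   (split-comp 35° ↑)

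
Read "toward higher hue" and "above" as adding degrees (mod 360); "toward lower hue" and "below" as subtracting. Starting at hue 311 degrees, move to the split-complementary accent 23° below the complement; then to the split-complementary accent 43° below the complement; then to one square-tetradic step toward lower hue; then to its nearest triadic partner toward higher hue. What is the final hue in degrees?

275°

split-comp 23° ↓ +157°: 311 + 157 = 468 → 468 − 360 = 108°
split-comp 43° ↓ +137°: 108 + 137 = 245°
square ↓ −90°: 245 − 90 = 155°
triadic ↑ +120°: 155 + 120 = 275°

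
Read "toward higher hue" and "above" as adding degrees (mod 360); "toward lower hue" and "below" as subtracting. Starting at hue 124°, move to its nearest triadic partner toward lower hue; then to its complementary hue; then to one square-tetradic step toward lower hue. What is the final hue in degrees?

94°

triadic ↓ −120°: 124 − 120 = 4°
complement +180°: 4 + 180 = 184°
square ↓ −90°: 184 − 90 = 94°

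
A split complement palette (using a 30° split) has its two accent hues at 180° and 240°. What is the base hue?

30°

The accents sit 30° either side of the complement, so the complement is their short-arc midpoint on the wheel.
Short-arc midpoint of 180° and 240°: 210°.
Base is 180° from the complement: 210 − 180 = 30°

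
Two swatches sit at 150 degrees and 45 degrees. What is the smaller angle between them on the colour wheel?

105°

|150 − 45| = 105.
105 ≤ 180, so the shorter arc is 105°.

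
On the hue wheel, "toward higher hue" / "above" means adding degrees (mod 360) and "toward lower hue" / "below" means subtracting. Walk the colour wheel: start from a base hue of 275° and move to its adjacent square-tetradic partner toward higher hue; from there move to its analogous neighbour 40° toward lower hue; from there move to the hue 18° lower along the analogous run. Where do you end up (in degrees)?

275 + 90 = 365 → 365 − 360 = 5°   (square ↑)
5 − 40 = -35 → -35 + 360 = 325°   (analog 40° ↓)
325 − 18 = 307°   (analog 18° ↓)

307°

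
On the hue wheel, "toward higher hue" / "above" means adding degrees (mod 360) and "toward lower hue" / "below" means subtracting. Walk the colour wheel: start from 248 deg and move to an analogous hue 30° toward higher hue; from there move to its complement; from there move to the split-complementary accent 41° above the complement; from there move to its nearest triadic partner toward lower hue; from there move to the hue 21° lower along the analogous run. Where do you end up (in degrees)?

+30° (analog 30° ↑): 248 + 30 = 278°
+180° (complement): 278 + 180 = 458 → 458 − 360 = 98°
+221° (split-comp 41° ↑): 98 + 221 = 319°
−120° (triadic ↓): 319 − 120 = 199°
−21° (analog 21° ↓): 199 − 21 = 178°

178°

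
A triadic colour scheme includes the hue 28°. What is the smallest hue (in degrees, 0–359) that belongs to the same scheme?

28°

A triad places three hues 120° apart.
The full set through 28° is {28°, 148°, 268°}.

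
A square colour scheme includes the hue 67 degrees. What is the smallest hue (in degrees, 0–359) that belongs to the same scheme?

A square tetradic scheme places four hues every 90°.
The full set through 67° is {67°, 157°, 247°, 337°}.

67°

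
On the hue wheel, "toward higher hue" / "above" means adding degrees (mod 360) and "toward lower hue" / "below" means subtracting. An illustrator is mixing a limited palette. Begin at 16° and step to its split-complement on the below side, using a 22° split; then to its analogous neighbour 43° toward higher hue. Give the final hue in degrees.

217°

+158° (split-comp 22° ↓): 16 + 158 = 174°
+43° (analog 43° ↑): 174 + 43 = 217°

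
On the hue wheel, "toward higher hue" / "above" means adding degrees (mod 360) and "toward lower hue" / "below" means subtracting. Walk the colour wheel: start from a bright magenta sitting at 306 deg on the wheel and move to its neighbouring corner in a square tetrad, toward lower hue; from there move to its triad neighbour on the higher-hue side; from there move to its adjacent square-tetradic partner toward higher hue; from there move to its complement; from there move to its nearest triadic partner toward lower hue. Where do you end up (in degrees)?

126°

square ↓ −90°: 306 − 90 = 216°
triadic ↑ +120°: 216 + 120 = 336°
square ↑ +90°: 336 + 90 = 426 → 426 − 360 = 66°
complement +180°: 66 + 180 = 246°
triadic ↓ −120°: 246 − 120 = 126°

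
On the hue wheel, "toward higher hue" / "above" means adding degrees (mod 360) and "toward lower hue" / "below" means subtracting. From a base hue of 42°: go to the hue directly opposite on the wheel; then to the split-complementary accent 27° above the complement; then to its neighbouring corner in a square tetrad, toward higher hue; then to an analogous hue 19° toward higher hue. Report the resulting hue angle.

178°

+180° (complement): 42 + 180 = 222°
+207° (split-comp 27° ↑): 222 + 207 = 429 → 429 − 360 = 69°
+90° (square ↑): 69 + 90 = 159°
+19° (analog 19° ↑): 159 + 19 = 178°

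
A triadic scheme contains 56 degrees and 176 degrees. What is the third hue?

A triad spaces three hues 120° apart.
The full set is {56°, 176°, 296°}.

296°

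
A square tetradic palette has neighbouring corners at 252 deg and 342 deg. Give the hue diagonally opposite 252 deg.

A square tetradic scheme places four hues 90° apart; opposite corners are 180° apart.
252 + 180 = 432 → 432 − 360 = 72°

72°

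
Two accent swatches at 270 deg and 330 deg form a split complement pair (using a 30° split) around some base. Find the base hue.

120°

The accents sit 30° either side of the complement, so the complement is their short-arc midpoint on the wheel.
Short-arc midpoint of 270° and 330°: 300°.
Base is 180° from the complement: 300 − 180 = 120°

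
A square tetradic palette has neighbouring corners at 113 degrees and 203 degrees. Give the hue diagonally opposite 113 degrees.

293°

A square tetradic scheme places four hues 90° apart; opposite corners are 180° apart.
113 + 180 = 293°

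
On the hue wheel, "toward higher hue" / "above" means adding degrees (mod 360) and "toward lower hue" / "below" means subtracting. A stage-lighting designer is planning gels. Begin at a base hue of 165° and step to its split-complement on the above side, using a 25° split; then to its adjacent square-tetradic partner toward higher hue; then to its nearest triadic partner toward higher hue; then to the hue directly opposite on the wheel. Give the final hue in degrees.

165 + 205 = 370 → 370 − 360 = 10°   (split-comp 25° ↑)
10 + 90 = 100°   (square ↑)
100 + 120 = 220°   (triadic ↑)
220 + 180 = 400 → 400 − 360 = 40°   (complement)

40°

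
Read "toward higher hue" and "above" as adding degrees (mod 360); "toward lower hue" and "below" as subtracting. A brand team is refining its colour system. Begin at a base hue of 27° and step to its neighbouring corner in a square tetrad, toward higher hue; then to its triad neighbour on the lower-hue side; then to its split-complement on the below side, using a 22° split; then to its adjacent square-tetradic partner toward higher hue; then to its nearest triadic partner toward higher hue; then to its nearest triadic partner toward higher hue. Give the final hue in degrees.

125°

+90° (square ↑): 27 + 90 = 117°
−120° (triadic ↓): 117 − 120 = -3 → -3 + 360 = 357°
+158° (split-comp 22° ↓): 357 + 158 = 515 → 515 − 360 = 155°
+90° (square ↑): 155 + 90 = 245°
+120° (triadic ↑): 245 + 120 = 365 → 365 − 360 = 5°
+120° (triadic ↑): 5 + 120 = 125°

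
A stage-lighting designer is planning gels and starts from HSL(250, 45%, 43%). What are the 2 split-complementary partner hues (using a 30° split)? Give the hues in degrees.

40° and 100°

Complement of 250°: 250 + 180 = 430 → 430 − 360 = 70°
70 − 30 = 40°
70 + 30 = 100°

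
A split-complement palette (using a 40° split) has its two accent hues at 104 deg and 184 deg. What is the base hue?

324°

The accents sit 40° either side of the complement, so the complement is their short-arc midpoint on the wheel.
Short-arc midpoint of 104° and 184°: 144°.
Base is 180° from the complement: 144 − 180 = -36 → -36 + 360 = 324°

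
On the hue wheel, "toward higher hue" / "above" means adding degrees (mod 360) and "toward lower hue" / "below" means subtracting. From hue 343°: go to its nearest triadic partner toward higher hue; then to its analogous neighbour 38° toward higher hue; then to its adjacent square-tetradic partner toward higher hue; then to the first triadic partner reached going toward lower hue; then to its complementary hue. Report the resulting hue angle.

triadic ↑ +120°: 343 + 120 = 463 → 463 − 360 = 103°
analog 38° ↑ +38°: 103 + 38 = 141°
square ↑ +90°: 141 + 90 = 231°
triadic ↓ −120°: 231 − 120 = 111°
complement +180°: 111 + 180 = 291°

291°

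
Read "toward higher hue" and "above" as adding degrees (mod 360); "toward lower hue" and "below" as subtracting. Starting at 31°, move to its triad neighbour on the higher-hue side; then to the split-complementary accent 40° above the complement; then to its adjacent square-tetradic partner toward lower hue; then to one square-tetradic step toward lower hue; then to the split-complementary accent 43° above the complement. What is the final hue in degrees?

+120° (triadic ↑): 31 + 120 = 151°
+220° (split-comp 40° ↑): 151 + 220 = 371 → 371 − 360 = 11°
−90° (square ↓): 11 − 90 = -79 → -79 + 360 = 281°
−90° (square ↓): 281 − 90 = 191°
+223° (split-comp 43° ↑): 191 + 223 = 414 → 414 − 360 = 54°

54°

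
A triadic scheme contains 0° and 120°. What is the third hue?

A triad spaces three hues 120° apart.
The full set is {0°, 120°, 240°}.

240°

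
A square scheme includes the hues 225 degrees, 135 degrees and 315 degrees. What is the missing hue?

45°

A square tetradic scheme places four hues every 90°.
The full set through 135° is {45°, 135°, 225°, 315°}.
Given {135°, 225°, 315°}, the missing hue is 45°.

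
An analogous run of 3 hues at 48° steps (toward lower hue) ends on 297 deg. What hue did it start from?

33°

2 steps of 48° (toward lower hue) give a net shift of −96°.
Start = end − shift: 297 + 96 = 393 → 393 − 360 = 33°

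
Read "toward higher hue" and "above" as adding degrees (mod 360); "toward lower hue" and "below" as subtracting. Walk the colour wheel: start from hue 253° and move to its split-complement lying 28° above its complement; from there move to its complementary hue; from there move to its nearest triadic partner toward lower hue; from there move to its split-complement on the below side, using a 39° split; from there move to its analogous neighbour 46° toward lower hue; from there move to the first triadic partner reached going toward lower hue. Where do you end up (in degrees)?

136°

split-comp 28° ↑ +208°: 253 + 208 = 461 → 461 − 360 = 101°
complement +180°: 101 + 180 = 281°
triadic ↓ −120°: 281 − 120 = 161°
split-comp 39° ↓ +141°: 161 + 141 = 302°
analog 46° ↓ −46°: 302 − 46 = 256°
triadic ↓ −120°: 256 − 120 = 136°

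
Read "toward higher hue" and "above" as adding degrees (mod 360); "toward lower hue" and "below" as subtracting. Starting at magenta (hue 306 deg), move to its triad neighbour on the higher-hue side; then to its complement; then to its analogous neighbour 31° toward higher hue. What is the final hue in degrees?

277°

306 + 120 = 426 → 426 − 360 = 66°   (triadic ↑)
66 + 180 = 246°   (complement)
246 + 31 = 277°   (analog 31° ↑)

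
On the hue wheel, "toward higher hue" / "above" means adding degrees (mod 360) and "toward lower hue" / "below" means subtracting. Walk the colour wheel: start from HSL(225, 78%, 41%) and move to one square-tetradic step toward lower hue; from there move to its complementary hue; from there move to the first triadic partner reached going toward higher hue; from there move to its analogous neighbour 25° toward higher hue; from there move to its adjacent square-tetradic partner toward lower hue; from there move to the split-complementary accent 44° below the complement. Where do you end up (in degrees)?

146°

225 − 90 = 135°   (square ↓)
135 + 180 = 315°   (complement)
315 + 120 = 435 → 435 − 360 = 75°   (triadic ↑)
75 + 25 = 100°   (analog 25° ↑)
100 − 90 = 10°   (square ↓)
10 + 136 = 146°   (split-comp 44° ↓)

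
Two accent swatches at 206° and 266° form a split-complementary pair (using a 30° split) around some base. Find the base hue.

The accents sit 30° either side of the complement, so the complement is their short-arc midpoint on the wheel.
Short-arc midpoint of 206° and 266°: 236°.
Base is 180° from the complement: 236 − 180 = 56°

56°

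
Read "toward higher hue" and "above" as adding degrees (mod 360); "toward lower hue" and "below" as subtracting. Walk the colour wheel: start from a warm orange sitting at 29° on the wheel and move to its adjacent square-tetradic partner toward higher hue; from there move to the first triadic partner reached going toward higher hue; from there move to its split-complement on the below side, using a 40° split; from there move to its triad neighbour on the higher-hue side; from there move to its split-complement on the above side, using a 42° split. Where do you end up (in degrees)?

1°

+90° (square ↑): 29 + 90 = 119°
+120° (triadic ↑): 119 + 120 = 239°
+140° (split-comp 40° ↓): 239 + 140 = 379 → 379 − 360 = 19°
+120° (triadic ↑): 19 + 120 = 139°
+222° (split-comp 42° ↑): 139 + 222 = 361 → 361 − 360 = 1°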